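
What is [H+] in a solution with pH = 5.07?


[H+] = 10^(-pH)
[H+] = 10^(-5.07)
[H+] = 8.511e-06 M

8.511e-06 M


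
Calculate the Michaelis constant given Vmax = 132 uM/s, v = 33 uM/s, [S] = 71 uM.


Km = [S] * (Vmax - v) / v
Km = 71 * (132 - 33) / 33
Km = 213.0 uM

213.0 uM


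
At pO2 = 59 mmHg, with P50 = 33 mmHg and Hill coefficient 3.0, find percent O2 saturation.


Y = pO2^n / (P50^n + pO2^n)
Y = 59^3.0 / (33^3.0 + 59^3.0)
Y = 85.11%

85.11%


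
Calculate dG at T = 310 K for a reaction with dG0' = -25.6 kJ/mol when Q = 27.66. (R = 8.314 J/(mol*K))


dG = dG0' + RT * ln(Q) / 1000
dG = -25.6 + 8.314 * 310 * ln(27.66) / 1000
dG = -17.0433 kJ/mol

-17.0433 kJ/mol


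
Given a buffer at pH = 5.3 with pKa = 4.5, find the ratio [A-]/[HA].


[A-]/[HA] = 10^(pH - pKa)
= 10^(5.3 - 4.5)
= 6.3096

6.3096


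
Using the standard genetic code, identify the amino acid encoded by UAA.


Standard genetic code lookup.
Codon UAA -> Stop

Stop


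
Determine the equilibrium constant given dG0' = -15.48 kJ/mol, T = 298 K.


Keq = exp(-dG0 * 1000 / (R * T))
Keq = exp(-(-15.48) * 1000 / (8.314 * 298))
Keq = 517.005

517.005


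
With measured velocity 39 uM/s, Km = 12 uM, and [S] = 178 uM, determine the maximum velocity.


Vmax = v * (Km + [S]) / [S]
Vmax = 39 * (12 + 178) / 178
Vmax = 41.6292 uM/s

41.6292 uM/s


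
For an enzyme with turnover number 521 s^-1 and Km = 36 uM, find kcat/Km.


Catalytic efficiency = kcat / Km
= 521 / 36
= 14.4722 uM^-1*s^-1

14.4722 uM^-1*s^-1


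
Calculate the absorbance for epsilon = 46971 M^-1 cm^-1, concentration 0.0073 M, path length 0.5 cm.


A = epsilon * c * l
A = 46971 * 0.0073 * 0.5
A = 171.4442

171.4442


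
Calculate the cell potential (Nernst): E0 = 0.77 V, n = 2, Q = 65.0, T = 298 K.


E = E0 - (RT/nF) * ln(Q)
E = 0.77 - (8.314 * 298 / (2 * 96485)) * ln(65.0)
E = 0.7164 V

0.7164 V


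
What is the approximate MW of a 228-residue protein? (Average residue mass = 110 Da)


MW = n_residues * 110 Da
MW = 228 * 110
MW = 25080 Da

25080 Da


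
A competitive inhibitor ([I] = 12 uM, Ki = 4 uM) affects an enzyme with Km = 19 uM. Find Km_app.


Km_app = Km * (1 + [I]/Ki)
Km_app = 19 * (1 + 12/4)
Km_app = 76.0 uM

76.0 uM


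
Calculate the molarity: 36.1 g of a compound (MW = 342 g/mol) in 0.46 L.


C = (mass / MW) / volume
C = (36.1 / 342) / 0.46
C = 0.2295 M

0.2295 M


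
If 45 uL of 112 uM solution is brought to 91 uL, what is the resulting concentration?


C2 = C1 * V1 / V2
C2 = 112 * 45 / 91
C2 = 55.3846 uM

55.3846 uM


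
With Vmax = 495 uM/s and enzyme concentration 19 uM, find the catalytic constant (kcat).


kcat = Vmax / [E]t
kcat = 495 / 19
kcat = 26.0526 s^-1

26.0526 s^-1


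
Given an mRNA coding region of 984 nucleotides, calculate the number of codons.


codons = nucleotides / 3
codons = 984 / 3 = 328

328


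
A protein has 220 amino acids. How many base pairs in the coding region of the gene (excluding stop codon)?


Each amino acid = 1 codon = 3 bp
bp = 220 * 3 = 660 bp

660 bp


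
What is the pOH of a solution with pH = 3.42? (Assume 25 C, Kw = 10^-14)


pOH = 14 - pH
pOH = 14 - 3.42
pOH = 10.58

10.58


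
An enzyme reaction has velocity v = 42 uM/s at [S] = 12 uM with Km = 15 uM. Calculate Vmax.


Vmax = v * (Km + [S]) / [S]
Vmax = 42 * (15 + 12) / 12
Vmax = 94.5 uM/s

94.5 uM/s


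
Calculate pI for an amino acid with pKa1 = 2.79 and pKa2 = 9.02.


pI = (pKa1 + pKa2) / 2
pI = (2.79 + 9.02) / 2
pI = 5.905

5.905


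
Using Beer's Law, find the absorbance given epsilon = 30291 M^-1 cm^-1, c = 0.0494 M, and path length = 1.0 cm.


A = epsilon * c * l
A = 30291 * 0.0494 * 1.0
A = 1496.3754

1496.3754


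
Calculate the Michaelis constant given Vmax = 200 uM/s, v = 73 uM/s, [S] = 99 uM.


Km = [S] * (Vmax - v) / v
Km = 99 * (200 - 73) / 73
Km = 172.2329 uM

172.2329 uM


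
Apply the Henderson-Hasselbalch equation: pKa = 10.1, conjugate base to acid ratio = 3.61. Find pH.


pH = pKa + log10([A-]/[HA])
pH = 10.1 + log10(3.61)
pH = 10.6575

10.6575


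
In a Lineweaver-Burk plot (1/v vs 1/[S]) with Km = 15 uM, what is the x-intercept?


x-intercept = -1/Km
= -1/15
= -0.0667 1/uM

-0.0667 1/uM


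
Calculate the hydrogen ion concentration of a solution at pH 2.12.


[H+] = 10^(-pH)
[H+] = 10^(-2.12)
[H+] = 0.0076 M

0.0076 M


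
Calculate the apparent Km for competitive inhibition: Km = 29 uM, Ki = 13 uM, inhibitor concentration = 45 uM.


Km_app = Km * (1 + [I]/Ki)
Km_app = 29 * (1 + 45/13)
Km_app = 129.3846 uM

129.3846 uM


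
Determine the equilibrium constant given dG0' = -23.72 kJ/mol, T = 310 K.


Keq = exp(-dG0 * 1000 / (R * T))
Keq = exp(-(-23.72) * 1000 / (8.314 * 310))
Keq = 9929.7155

9929.7155


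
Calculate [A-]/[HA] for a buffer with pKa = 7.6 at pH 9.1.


[A-]/[HA] = 10^(pH - pKa)
= 10^(9.1 - 7.6)
= 31.6228

31.6228


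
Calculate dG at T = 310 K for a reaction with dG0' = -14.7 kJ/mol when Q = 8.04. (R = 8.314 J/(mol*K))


dG = dG0' + RT * ln(Q) / 1000
dG = -14.7 + 8.314 * 310 * ln(8.04) / 1000
dG = -9.3277 kJ/mol

-9.3277 kJ/mol


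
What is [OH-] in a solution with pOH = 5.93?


[OH-] = 10^(-pOH)
[OH-] = 10^(-5.93)
[OH-] = 1.175e-06 M

1.175e-06 M


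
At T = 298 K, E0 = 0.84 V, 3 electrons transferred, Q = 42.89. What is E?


E = E0 - (RT/nF) * ln(Q)
E = 0.84 - (8.314 * 298 / (3 * 96485)) * ln(42.89)
E = 0.8078 V

0.8078 V


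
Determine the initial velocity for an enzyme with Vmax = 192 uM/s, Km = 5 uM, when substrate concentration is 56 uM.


v = Vmax * [S] / (Km + [S])
v = 192 * 56 / (5 + 56)
v = 176.2623 uM/s

176.2623 uM/s


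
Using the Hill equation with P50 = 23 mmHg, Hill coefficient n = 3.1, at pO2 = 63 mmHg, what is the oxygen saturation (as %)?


Y = pO2^n / (P50^n + pO2^n)
Y = 63^3.1 / (23^3.1 + 63^3.1)
Y = 95.79%

95.79%


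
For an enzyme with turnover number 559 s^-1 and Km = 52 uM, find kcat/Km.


Catalytic efficiency = kcat / Km
= 559 / 52
= 10.75 uM^-1*s^-1

10.75 uM^-1*s^-1


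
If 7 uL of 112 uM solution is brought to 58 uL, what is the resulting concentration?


C2 = C1 * V1 / V2
C2 = 112 * 7 / 58
C2 = 13.5172 uM

13.5172 uM


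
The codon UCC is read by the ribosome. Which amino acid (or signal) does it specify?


Standard genetic code lookup.
Codon UCC -> Ser

Ser


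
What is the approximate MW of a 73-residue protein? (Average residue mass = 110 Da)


MW = n_residues * 110 Da
MW = 73 * 110
MW = 8030 Da

8030 Da


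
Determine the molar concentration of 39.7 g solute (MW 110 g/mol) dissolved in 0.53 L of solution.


C = (mass / MW) / volume
C = (39.7 / 110) / 0.53
C = 0.681 M

0.681 M


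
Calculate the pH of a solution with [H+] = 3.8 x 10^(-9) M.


pH = -log10([H+])
pH = -log10(3.8 x 10^(-9))
pH = 8.4202

8.4202


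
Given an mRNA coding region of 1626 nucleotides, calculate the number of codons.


codons = nucleotides / 3
codons = 1626 / 3 = 542

542


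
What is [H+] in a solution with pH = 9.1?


[H+] = 10^(-pH)
[H+] = 10^(-9.1)
[H+] = 7.943e-10 M

7.943e-10 M


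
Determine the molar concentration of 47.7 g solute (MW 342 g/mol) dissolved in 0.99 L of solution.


C = (mass / MW) / volume
C = (47.7 / 342) / 0.99
C = 0.1409 M

0.1409 M


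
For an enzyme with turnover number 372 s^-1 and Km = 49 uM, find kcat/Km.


Catalytic efficiency = kcat / Km
= 372 / 49
= 7.5918 uM^-1*s^-1

7.5918 uM^-1*s^-1


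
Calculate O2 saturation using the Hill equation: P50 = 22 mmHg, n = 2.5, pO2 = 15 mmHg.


Y = pO2^n / (P50^n + pO2^n)
Y = 15^2.5 / (22^2.5 + 15^2.5)
Y = 27.74%

27.74%


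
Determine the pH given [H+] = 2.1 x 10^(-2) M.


pH = -log10([H+])
pH = -log10(2.1 x 10^(-2))
pH = 1.6778

1.6778


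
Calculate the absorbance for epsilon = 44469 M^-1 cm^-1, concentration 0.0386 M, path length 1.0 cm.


A = epsilon * c * l
A = 44469 * 0.0386 * 1.0
A = 1716.5034

1716.5034


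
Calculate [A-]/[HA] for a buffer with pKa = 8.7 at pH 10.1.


[A-]/[HA] = 10^(pH - pKa)
= 10^(10.1 - 8.7)
= 25.1189

25.1189


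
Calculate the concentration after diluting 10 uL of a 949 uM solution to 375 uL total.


C2 = C1 * V1 / V2
C2 = 949 * 10 / 375
C2 = 25.3067 uM

25.3067 uM


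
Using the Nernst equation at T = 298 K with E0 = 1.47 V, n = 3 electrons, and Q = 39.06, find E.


E = E0 - (RT/nF) * ln(Q)
E = 1.47 - (8.314 * 298 / (3 * 96485)) * ln(39.06)
E = 1.4386 V

1.4386 V


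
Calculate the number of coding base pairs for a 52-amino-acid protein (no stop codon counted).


Each amino acid = 1 codon = 3 bp
bp = 52 * 3 = 156 bp

156 bp


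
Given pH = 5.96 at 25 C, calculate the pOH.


pOH = 14 - pH
pOH = 14 - 5.96
pOH = 8.04

8.04


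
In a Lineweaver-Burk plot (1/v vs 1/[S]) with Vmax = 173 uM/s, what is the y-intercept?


y-intercept = 1/Vmax
= 1/173
= 0.0058 s/uM

0.0058 s/uM


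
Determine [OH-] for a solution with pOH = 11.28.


[OH-] = 10^(-pOH)
[OH-] = 10^(-11.28)
[OH-] = 5.248e-12 M

5.248e-12 M


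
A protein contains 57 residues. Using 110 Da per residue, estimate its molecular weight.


MW = n_residues * 110 Da
MW = 57 * 110
MW = 6270 Da

6270 Da


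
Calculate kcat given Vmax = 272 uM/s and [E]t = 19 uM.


kcat = Vmax / [E]t
kcat = 272 / 19
kcat = 14.3158 s^-1

14.3158 s^-1


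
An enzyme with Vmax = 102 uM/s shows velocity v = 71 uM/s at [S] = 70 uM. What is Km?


Km = [S] * (Vmax - v) / v
Km = 70 * (102 - 71) / 71
Km = 30.5634 uM

30.5634 uM


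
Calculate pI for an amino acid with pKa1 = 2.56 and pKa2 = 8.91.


pI = (pKa1 + pKa2) / 2
pI = (2.56 + 8.91) / 2
pI = 5.735

5.735


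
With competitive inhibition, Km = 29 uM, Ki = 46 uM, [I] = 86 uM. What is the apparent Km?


Km_app = Km * (1 + [I]/Ki)
Km_app = 29 * (1 + 86/46)
Km_app = 83.2174 uM

83.2174 uM


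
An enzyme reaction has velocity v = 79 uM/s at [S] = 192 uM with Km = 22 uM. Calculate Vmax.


Vmax = v * (Km + [S]) / [S]
Vmax = 79 * (22 + 192) / 192
Vmax = 88.0521 uM/s

88.0521 uM/s


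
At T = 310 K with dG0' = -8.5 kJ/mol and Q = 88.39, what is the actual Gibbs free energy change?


dG = dG0' + RT * ln(Q) / 1000
dG = -8.5 + 8.314 * 310 * ln(88.39) / 1000
dG = 3.051 kJ/mol

3.051 kJ/mol


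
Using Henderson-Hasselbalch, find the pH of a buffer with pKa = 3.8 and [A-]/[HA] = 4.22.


pH = pKa + log10([A-]/[HA])
pH = 3.8 + log10(4.22)
pH = 4.4253

4.4253


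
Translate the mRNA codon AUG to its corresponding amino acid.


Standard genetic code lookup.
Codon AUG -> Met (start)

Met (start)


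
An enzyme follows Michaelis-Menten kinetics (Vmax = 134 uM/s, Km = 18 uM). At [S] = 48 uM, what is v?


v = Vmax * [S] / (Km + [S])
v = 134 * 48 / (18 + 48)
v = 97.4545 uM/s

97.4545 uM/s


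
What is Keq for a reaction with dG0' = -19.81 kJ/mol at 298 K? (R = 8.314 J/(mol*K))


Keq = exp(-dG0 * 1000 / (R * T))
Keq = exp(-(-19.81) * 1000 / (8.314 * 298))
Keq = 2968.2603

2968.2603


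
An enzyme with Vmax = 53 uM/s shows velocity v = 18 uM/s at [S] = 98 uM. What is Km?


Km = [S] * (Vmax - v) / v
Km = 98 * (53 - 18) / 18
Km = 190.5556 uM

190.5556 uM


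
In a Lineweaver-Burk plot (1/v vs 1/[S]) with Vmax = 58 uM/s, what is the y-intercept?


y-intercept = 1/Vmax
= 1/58
= 0.0172 s/uM

0.0172 s/uM


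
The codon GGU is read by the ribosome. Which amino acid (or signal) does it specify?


Standard genetic code lookup.
Codon GGU -> Gly

Gly


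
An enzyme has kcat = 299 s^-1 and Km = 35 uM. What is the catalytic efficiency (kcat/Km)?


Catalytic efficiency = kcat / Km
= 299 / 35
= 8.5429 uM^-1*s^-1

8.5429 uM^-1*s^-1


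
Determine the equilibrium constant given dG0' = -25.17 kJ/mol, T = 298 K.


Keq = exp(-dG0 * 1000 / (R * T))
Keq = exp(-(-25.17) * 1000 / (8.314 * 298))
Keq = 25826.0687

25826.0687


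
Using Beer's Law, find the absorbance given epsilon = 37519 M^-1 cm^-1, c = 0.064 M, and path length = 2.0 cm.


A = epsilon * c * l
A = 37519 * 0.064 * 2.0
A = 4802.432

4802.432


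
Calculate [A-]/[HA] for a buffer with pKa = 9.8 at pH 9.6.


[A-]/[HA] = 10^(pH - pKa)
= 10^(9.6 - 9.8)
= 0.631

0.631


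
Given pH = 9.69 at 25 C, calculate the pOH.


pOH = 14 - pH
pOH = 14 - 9.69
pOH = 4.31

4.31


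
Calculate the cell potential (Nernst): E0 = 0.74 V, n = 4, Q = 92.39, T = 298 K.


E = E0 - (RT/nF) * ln(Q)
E = 0.74 - (8.314 * 298 / (4 * 96485)) * ln(92.39)
E = 0.7109 V

0.7109 V


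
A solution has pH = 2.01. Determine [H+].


[H+] = 10^(-pH)
[H+] = 10^(-2.01)
[H+] = 0.0098 M

0.0098 M


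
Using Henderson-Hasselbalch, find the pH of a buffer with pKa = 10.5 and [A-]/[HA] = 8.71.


pH = pKa + log10([A-]/[HA])
pH = 10.5 + log10(8.71)
pH = 11.44

11.44


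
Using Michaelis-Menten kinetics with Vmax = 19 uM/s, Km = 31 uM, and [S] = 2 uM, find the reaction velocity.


v = Vmax * [S] / (Km + [S])
v = 19 * 2 / (31 + 2)
v = 1.1515 uM/s

1.1515 uM/s


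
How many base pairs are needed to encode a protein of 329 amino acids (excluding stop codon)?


Each amino acid = 1 codon = 3 bp
bp = 329 * 3 = 987 bp

987 bp


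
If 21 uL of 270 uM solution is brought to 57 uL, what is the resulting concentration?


C2 = C1 * V1 / V2
C2 = 270 * 21 / 57
C2 = 99.4737 uM

99.4737 uM


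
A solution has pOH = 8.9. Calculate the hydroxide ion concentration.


[OH-] = 10^(-pOH)
[OH-] = 10^(-8.9)
[OH-] = 1.259e-09 M

1.259e-09 M


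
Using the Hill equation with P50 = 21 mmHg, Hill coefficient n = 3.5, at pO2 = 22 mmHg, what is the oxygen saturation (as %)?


Y = pO2^n / (P50^n + pO2^n)
Y = 22^3.5 / (21^3.5 + 22^3.5)
Y = 54.06%

54.06%


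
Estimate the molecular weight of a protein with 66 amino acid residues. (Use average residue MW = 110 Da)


MW = n_residues * 110 Da
MW = 66 * 110
MW = 7260 Da

7260 Da


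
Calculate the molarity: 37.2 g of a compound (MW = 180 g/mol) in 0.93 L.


C = (mass / MW) / volume
C = (37.2 / 180) / 0.93
C = 0.2222 M

0.2222 M


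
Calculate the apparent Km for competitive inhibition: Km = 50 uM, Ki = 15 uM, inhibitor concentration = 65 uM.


Km_app = Km * (1 + [I]/Ki)
Km_app = 50 * (1 + 65/15)
Km_app = 266.6667 uM

266.6667 uM


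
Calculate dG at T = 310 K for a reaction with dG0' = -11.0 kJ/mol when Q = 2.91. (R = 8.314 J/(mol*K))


dG = dG0' + RT * ln(Q) / 1000
dG = -11.0 + 8.314 * 310 * ln(2.91) / 1000
dG = -8.247 kJ/mol

-8.247 kJ/mol


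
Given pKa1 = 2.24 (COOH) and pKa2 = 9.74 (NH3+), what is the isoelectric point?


pI = (pKa1 + pKa2) / 2
pI = (2.24 + 9.74) / 2
pI = 5.99

5.99


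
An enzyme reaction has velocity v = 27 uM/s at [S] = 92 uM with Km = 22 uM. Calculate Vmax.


Vmax = v * (Km + [S]) / [S]
Vmax = 27 * (22 + 92) / 92
Vmax = 33.4565 uM/s

33.4565 uM/s


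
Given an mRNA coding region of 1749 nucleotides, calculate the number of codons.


codons = nucleotides / 3
codons = 1749 / 3 = 583

583


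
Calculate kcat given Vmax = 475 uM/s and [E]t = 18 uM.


kcat = Vmax / [E]t
kcat = 475 / 18
kcat = 26.3889 s^-1

26.3889 s^-1


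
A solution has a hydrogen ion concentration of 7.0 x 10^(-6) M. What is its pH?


pH = -log10([H+])
pH = -log10(7.0 x 10^(-6))
pH = 5.1549

5.1549


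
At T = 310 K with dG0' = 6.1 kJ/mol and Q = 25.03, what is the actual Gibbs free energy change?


dG = dG0' + RT * ln(Q) / 1000
dG = 6.1 + 8.314 * 310 * ln(25.03) / 1000
dG = 14.3992 kJ/mol

14.3992 kJ/mol


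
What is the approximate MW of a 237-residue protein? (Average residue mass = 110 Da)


MW = n_residues * 110 Da
MW = 237 * 110
MW = 26070 Da

26070 Da


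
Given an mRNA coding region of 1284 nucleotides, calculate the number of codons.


codons = nucleotides / 3
codons = 1284 / 3 = 428

428


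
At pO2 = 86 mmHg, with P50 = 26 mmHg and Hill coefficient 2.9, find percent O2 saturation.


Y = pO2^n / (P50^n + pO2^n)
Y = 86^2.9 / (26^2.9 + 86^2.9)
Y = 96.98%

96.98%


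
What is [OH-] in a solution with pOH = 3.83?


[OH-] = 10^(-pOH)
[OH-] = 10^(-3.83)
[OH-] = 1.479e-04 M

1.479e-04 M


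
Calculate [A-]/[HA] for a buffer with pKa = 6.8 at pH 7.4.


[A-]/[HA] = 10^(pH - pKa)
= 10^(7.4 - 6.8)
= 3.9811

3.9811


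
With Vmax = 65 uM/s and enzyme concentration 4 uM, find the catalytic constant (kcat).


kcat = Vmax / [E]t
kcat = 65 / 4
kcat = 16.25 s^-1

16.25 s^-1


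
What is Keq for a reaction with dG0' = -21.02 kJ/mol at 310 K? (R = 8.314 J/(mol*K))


Keq = exp(-dG0 * 1000 / (R * T))
Keq = exp(-(-21.02) * 1000 / (8.314 * 310))
Keq = 3483.1607

3483.1607


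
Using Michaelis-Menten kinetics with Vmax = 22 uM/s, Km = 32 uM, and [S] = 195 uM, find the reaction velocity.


v = Vmax * [S] / (Km + [S])
v = 22 * 195 / (32 + 195)
v = 18.8987 uM/s

18.8987 uM/s


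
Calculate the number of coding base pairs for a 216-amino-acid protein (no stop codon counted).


Each amino acid = 1 codon = 3 bp
bp = 216 * 3 = 648 bp

648 bp


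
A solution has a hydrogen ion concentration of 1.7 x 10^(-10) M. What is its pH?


pH = -log10([H+])
pH = -log10(1.7 x 10^(-10))
pH = 9.7696

9.7696


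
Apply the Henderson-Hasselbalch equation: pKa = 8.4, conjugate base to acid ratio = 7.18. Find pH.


pH = pKa + log10([A-]/[HA])
pH = 8.4 + log10(7.18)
pH = 9.2561

9.2561


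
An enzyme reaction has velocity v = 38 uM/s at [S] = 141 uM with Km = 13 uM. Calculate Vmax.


Vmax = v * (Km + [S]) / [S]
Vmax = 38 * (13 + 141) / 141
Vmax = 41.5035 uM/s

41.5035 uM/s


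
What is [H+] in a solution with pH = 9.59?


[H+] = 10^(-pH)
[H+] = 10^(-9.59)
[H+] = 2.570e-10 M

2.570e-10 M


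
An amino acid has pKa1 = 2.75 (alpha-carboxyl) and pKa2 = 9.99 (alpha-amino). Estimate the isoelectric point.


pI = (pKa1 + pKa2) / 2
pI = (2.75 + 9.99) / 2
pI = 6.37

6.37


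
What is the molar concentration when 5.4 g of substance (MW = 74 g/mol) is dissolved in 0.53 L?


C = (mass / MW) / volume
C = (5.4 / 74) / 0.53
C = 0.1377 M

0.1377 M


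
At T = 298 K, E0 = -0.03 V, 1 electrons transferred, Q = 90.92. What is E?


E = E0 - (RT/nF) * ln(Q)
E = -0.03 - (8.314 * 298 / (1 * 96485)) * ln(90.92)
E = -0.1458 V

-0.1458 V


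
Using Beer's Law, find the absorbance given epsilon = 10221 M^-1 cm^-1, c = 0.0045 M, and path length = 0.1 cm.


A = epsilon * c * l
A = 10221 * 0.0045 * 0.1
A = 4.5995

4.5995


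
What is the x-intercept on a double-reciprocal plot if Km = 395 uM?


x-intercept = -1/Km
= -1/395
= -0.0025 1/uM

-0.0025 1/uM


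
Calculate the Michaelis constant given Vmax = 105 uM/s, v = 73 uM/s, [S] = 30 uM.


Km = [S] * (Vmax - v) / v
Km = 30 * (105 - 73) / 73
Km = 13.1507 uM

13.1507 uM


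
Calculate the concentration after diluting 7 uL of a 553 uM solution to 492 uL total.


C2 = C1 * V1 / V2
C2 = 553 * 7 / 492
C2 = 7.8679 uM

7.8679 uM


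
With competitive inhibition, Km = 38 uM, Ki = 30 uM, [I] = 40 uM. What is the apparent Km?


Km_app = Km * (1 + [I]/Ki)
Km_app = 38 * (1 + 40/30)
Km_app = 88.6667 uM

88.6667 uM


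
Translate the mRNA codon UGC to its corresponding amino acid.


Standard genetic code lookup.
Codon UGC -> Cys

Cys


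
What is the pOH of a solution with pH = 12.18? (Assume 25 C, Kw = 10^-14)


pOH = 14 - pH
pOH = 14 - 12.18
pOH = 1.82

1.82


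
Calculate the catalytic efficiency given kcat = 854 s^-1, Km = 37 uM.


Catalytic efficiency = kcat / Km
= 854 / 37
= 23.0811 uM^-1*s^-1

23.0811 uM^-1*s^-1


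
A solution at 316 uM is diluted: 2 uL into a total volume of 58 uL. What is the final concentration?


C2 = C1 * V1 / V2
C2 = 316 * 2 / 58
C2 = 10.8966 uM

10.8966 uM


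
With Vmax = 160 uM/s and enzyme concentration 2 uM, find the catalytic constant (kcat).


kcat = Vmax / [E]t
kcat = 160 / 2
kcat = 80.0 s^-1

80.0 s^-1


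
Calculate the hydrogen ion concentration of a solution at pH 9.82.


[H+] = 10^(-pH)
[H+] = 10^(-9.82)
[H+] = 1.514e-10 M

1.514e-10 M


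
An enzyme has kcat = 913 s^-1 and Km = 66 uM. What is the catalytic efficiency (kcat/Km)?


Catalytic efficiency = kcat / Km
= 913 / 66
= 13.8333 uM^-1*s^-1

13.8333 uM^-1*s^-1


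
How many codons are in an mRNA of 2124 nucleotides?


codons = nucleotides / 3
codons = 2124 / 3 = 708

708


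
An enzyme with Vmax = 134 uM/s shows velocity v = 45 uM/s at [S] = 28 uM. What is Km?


Km = [S] * (Vmax - v) / v
Km = 28 * (134 - 45) / 45
Km = 55.3778 uM

55.3778 uM


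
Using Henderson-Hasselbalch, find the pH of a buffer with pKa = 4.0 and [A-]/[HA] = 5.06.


pH = pKa + log10([A-]/[HA])
pH = 4.0 + log10(5.06)
pH = 4.7042

4.7042


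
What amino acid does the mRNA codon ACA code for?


Standard genetic code lookup.
Codon ACA -> Thr

Thr


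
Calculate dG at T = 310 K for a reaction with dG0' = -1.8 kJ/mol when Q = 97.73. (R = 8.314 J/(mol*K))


dG = dG0' + RT * ln(Q) / 1000
dG = -1.8 + 8.314 * 310 * ln(97.73) / 1000
dG = 10.0099 kJ/mol

10.0099 kJ/mol


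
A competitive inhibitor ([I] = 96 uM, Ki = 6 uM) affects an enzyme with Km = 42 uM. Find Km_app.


Km_app = Km * (1 + [I]/Ki)
Km_app = 42 * (1 + 96/6)
Km_app = 714.0 uM

714.0 uM


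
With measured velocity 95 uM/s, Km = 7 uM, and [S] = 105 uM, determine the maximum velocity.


Vmax = v * (Km + [S]) / [S]
Vmax = 95 * (7 + 105) / 105
Vmax = 101.3333 uM/s

101.3333 uM/s


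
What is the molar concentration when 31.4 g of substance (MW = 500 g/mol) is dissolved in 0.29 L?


C = (mass / MW) / volume
C = (31.4 / 500) / 0.29
C = 0.2166 M

0.2166 M


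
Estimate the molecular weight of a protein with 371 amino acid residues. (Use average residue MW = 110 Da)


MW = n_residues * 110 Da
MW = 371 * 110
MW = 40810 Da

40810 Da


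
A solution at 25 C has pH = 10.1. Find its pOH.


pOH = 14 - pH
pOH = 14 - 10.1
pOH = 3.9

3.9


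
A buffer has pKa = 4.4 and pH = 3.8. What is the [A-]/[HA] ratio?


[A-]/[HA] = 10^(pH - pKa)
= 10^(3.8 - 4.4)
= 0.2512

0.2512


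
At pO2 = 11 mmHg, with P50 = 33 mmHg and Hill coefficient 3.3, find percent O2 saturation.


Y = pO2^n / (P50^n + pO2^n)
Y = 11^3.3 / (33^3.3 + 11^3.3)
Y = 2.59%

2.59%


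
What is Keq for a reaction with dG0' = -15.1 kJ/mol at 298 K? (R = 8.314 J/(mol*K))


Keq = exp(-dG0 * 1000 / (R * T))
Keq = exp(-(-15.1) * 1000 / (8.314 * 298))
Keq = 443.4906

443.4906


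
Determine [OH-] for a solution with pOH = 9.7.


[OH-] = 10^(-pOH)
[OH-] = 10^(-9.7)
[OH-] = 1.995e-10 M

1.995e-10 M


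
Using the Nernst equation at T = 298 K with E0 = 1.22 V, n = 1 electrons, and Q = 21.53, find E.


E = E0 - (RT/nF) * ln(Q)
E = 1.22 - (8.314 * 298 / (1 * 96485)) * ln(21.53)
E = 1.1412 V

1.1412 V


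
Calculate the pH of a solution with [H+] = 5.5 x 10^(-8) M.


pH = -log10([H+])
pH = -log10(5.5 x 10^(-8))
pH = 7.2596

7.2596


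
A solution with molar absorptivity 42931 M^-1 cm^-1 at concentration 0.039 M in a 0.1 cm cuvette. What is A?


A = epsilon * c * l
A = 42931 * 0.039 * 0.1
A = 167.4309

167.4309


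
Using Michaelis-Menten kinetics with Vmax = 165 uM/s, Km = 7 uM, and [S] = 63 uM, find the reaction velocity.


v = Vmax * [S] / (Km + [S])
v = 165 * 63 / (7 + 63)
v = 148.5 uM/s

148.5 uM/s


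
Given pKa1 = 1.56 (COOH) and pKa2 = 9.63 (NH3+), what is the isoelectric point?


pI = (pKa1 + pKa2) / 2
pI = (1.56 + 9.63) / 2
pI = 5.595

5.595


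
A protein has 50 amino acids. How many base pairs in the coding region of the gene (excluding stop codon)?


Each amino acid = 1 codon = 3 bp
bp = 50 * 3 = 150 bp

150 bp


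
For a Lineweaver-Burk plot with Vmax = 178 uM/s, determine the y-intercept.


y-intercept = 1/Vmax
= 1/178
= 0.0056 s/uM

0.0056 s/uM


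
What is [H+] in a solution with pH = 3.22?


[H+] = 10^(-pH)
[H+] = 10^(-3.22)
[H+] = 6.026e-04 M

6.026e-04 M


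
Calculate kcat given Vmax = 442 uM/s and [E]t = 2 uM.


kcat = Vmax / [E]t
kcat = 442 / 2
kcat = 221.0 s^-1

221.0 s^-1


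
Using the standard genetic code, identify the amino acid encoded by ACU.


Standard genetic code lookup.
Codon ACU -> Thr

Thr


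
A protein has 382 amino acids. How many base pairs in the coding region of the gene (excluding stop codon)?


Each amino acid = 1 codon = 3 bp
bp = 382 * 3 = 1146 bp

1146 bp


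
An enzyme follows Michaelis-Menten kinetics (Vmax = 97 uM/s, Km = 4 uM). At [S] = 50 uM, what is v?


v = Vmax * [S] / (Km + [S])
v = 97 * 50 / (4 + 50)
v = 89.8148 uM/s

89.8148 uM/s


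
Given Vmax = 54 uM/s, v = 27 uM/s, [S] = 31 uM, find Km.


Km = [S] * (Vmax - v) / v
Km = 31 * (54 - 27) / 27
Km = 31.0 uM

31.0 uM


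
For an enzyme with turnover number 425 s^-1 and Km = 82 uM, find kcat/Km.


Catalytic efficiency = kcat / Km
= 425 / 82
= 5.1829 uM^-1*s^-1

5.1829 uM^-1*s^-1


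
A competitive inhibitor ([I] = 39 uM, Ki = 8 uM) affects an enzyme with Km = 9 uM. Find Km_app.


Km_app = Km * (1 + [I]/Ki)
Km_app = 9 * (1 + 39/8)
Km_app = 52.875 uM

52.875 uM


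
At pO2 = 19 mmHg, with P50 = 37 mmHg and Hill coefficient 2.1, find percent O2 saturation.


Y = pO2^n / (P50^n + pO2^n)
Y = 19^2.1 / (37^2.1 + 19^2.1)
Y = 19.79%

19.79%


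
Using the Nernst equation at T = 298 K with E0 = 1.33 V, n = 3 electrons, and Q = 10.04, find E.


E = E0 - (RT/nF) * ln(Q)
E = 1.33 - (8.314 * 298 / (3 * 96485)) * ln(10.04)
E = 1.3103 V

1.3103 V


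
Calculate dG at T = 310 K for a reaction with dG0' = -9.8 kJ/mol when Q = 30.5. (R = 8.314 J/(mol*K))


dG = dG0' + RT * ln(Q) / 1000
dG = -9.8 + 8.314 * 310 * ln(30.5) / 1000
dG = -0.9914 kJ/mol

-0.9914 kJ/mol


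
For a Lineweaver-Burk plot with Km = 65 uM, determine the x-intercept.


x-intercept = -1/Km
= -1/65
= -0.0154 1/uM

-0.0154 1/uM


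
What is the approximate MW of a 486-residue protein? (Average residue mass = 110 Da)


MW = n_residues * 110 Da
MW = 486 * 110
MW = 53460 Da

53460 Da


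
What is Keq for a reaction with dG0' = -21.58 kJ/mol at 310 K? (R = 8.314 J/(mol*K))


Keq = exp(-dG0 * 1000 / (R * T))
Keq = exp(-(-21.58) * 1000 / (8.314 * 310))
Keq = 4328.4885

4328.4885


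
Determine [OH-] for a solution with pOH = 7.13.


[OH-] = 10^(-pOH)
[OH-] = 10^(-7.13)
[OH-] = 7.413e-08 M

7.413e-08 M


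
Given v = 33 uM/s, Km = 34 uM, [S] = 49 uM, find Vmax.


Vmax = v * (Km + [S]) / [S]
Vmax = 33 * (34 + 49) / 49
Vmax = 55.898 uM/s

55.898 uM/s


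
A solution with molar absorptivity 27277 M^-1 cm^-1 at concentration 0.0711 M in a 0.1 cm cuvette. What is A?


A = epsilon * c * l
A = 27277 * 0.0711 * 0.1
A = 193.9395

193.9395


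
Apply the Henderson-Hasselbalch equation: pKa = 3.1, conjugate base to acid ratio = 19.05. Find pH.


pH = pKa + log10([A-]/[HA])
pH = 3.1 + log10(19.05)
pH = 4.3799

4.3799


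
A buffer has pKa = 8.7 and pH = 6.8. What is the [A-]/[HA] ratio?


[A-]/[HA] = 10^(pH - pKa)
= 10^(6.8 - 8.7)
= 0.0126

0.0126


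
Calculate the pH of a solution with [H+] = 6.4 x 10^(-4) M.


pH = -log10([H+])
pH = -log10(6.4 x 10^(-4))
pH = 3.1938

3.1938


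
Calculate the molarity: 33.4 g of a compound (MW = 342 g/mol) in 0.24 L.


C = (mass / MW) / volume
C = (33.4 / 342) / 0.24
C = 0.4069 M

0.4069 M


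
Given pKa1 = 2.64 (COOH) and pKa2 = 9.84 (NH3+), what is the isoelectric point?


pI = (pKa1 + pKa2) / 2
pI = (2.64 + 9.84) / 2
pI = 6.24

6.24


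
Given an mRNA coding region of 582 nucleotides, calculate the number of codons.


codons = nucleotides / 3
codons = 582 / 3 = 194

194


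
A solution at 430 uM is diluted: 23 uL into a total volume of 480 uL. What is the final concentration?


C2 = C1 * V1 / V2
C2 = 430 * 23 / 480
C2 = 20.6042 uM

20.6042 uM


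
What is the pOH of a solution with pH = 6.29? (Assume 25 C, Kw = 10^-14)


pOH = 14 - pH
pOH = 14 - 6.29
pOH = 7.71

7.71


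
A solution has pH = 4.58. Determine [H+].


[H+] = 10^(-pH)
[H+] = 10^(-4.58)
[H+] = 2.630e-05 M

2.630e-05 M


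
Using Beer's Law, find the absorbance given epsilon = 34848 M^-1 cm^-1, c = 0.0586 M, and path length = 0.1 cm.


A = epsilon * c * l
A = 34848 * 0.0586 * 0.1
A = 204.2093

204.2093


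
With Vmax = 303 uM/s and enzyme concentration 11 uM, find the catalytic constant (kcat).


kcat = Vmax / [E]t
kcat = 303 / 11
kcat = 27.5455 s^-1

27.5455 s^-1


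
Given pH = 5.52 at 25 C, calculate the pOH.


pOH = 14 - pH
pOH = 14 - 5.52
pOH = 8.48

8.48


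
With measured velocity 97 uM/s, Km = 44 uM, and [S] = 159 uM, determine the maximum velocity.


Vmax = v * (Km + [S]) / [S]
Vmax = 97 * (44 + 159) / 159
Vmax = 123.8428 uM/s

123.8428 uM/s


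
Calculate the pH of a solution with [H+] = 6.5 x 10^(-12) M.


pH = -log10([H+])
pH = -log10(6.5 x 10^(-12))
pH = 11.1871

11.1871


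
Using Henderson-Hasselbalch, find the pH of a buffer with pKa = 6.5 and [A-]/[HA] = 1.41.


pH = pKa + log10([A-]/[HA])
pH = 6.5 + log10(1.41)
pH = 6.6492

6.6492


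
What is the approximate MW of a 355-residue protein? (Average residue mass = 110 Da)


MW = n_residues * 110 Da
MW = 355 * 110
MW = 39050 Da

39050 Da


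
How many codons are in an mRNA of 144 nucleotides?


codons = nucleotides / 3
codons = 144 / 3 = 48

48


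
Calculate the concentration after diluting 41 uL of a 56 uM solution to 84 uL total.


C2 = C1 * V1 / V2
C2 = 56 * 41 / 84
C2 = 27.3333 uM

27.3333 uM


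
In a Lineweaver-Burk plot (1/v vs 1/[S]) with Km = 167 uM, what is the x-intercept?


x-intercept = -1/Km
= -1/167
= -0.006 1/uM

-0.006 1/uM


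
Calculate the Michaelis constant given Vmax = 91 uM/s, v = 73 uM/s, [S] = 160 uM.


Km = [S] * (Vmax - v) / v
Km = 160 * (91 - 73) / 73
Km = 39.4521 uM

39.4521 uM


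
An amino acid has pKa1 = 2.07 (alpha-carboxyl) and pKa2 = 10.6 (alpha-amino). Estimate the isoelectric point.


pI = (pKa1 + pKa2) / 2
pI = (2.07 + 10.6) / 2
pI = 6.335

6.335


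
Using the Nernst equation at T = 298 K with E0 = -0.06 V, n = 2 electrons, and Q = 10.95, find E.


E = E0 - (RT/nF) * ln(Q)
E = -0.06 - (8.314 * 298 / (2 * 96485)) * ln(10.95)
E = -0.0907 V

-0.0907 V


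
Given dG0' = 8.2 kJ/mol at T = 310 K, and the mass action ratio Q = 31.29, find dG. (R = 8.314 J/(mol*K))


dG = dG0' + RT * ln(Q) / 1000
dG = 8.2 + 8.314 * 310 * ln(31.29) / 1000
dG = 17.0746 kJ/mol

17.0746 kJ/mol


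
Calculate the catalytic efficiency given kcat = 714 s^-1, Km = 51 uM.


Catalytic efficiency = kcat / Km
= 714 / 51
= 14.0 uM^-1*s^-1

14.0 uM^-1*s^-1


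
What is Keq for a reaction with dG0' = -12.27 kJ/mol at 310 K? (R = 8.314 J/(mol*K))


Keq = exp(-dG0 * 1000 / (R * T))
Keq = exp(-(-12.27) * 1000 / (8.314 * 310))
Keq = 116.8303

116.8303


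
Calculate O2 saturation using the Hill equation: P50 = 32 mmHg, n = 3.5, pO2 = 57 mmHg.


Y = pO2^n / (P50^n + pO2^n)
Y = 57^3.5 / (32^3.5 + 57^3.5)
Y = 88.29%

88.29%


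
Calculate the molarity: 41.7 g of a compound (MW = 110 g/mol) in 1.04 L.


C = (mass / MW) / volume
C = (41.7 / 110) / 1.04
C = 0.3645 M

0.3645 M


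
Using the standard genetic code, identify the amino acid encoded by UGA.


Standard genetic code lookup.
Codon UGA -> Stop

Stop


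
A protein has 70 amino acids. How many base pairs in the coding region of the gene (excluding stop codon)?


Each amino acid = 1 codon = 3 bp
bp = 70 * 3 = 210 bp

210 bp


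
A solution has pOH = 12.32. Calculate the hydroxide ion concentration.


[OH-] = 10^(-pOH)
[OH-] = 10^(-12.32)
[OH-] = 4.786e-13 M

4.786e-13 M


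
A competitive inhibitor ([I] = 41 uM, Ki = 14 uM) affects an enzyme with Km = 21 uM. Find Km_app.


Km_app = Km * (1 + [I]/Ki)
Km_app = 21 * (1 + 41/14)
Km_app = 82.5 uM

82.5 uM


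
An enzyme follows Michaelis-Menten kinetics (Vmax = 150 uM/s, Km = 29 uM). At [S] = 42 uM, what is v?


v = Vmax * [S] / (Km + [S])
v = 150 * 42 / (29 + 42)
v = 88.7324 uM/s

88.7324 uM/s


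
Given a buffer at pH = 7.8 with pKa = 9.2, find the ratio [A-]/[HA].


[A-]/[HA] = 10^(pH - pKa)
= 10^(7.8 - 9.2)
= 0.0398

0.0398


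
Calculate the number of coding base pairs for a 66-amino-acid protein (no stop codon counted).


Each amino acid = 1 codon = 3 bp
bp = 66 * 3 = 198 bp

198 bp


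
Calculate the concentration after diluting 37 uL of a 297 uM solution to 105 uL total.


C2 = C1 * V1 / V2
C2 = 297 * 37 / 105
C2 = 104.6571 uM

104.6571 uM


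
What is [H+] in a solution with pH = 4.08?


[H+] = 10^(-pH)
[H+] = 10^(-4.08)
[H+] = 8.318e-05 M

8.318e-05 M


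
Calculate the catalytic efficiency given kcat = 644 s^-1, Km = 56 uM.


Catalytic efficiency = kcat / Km
= 644 / 56
= 11.5 uM^-1*s^-1

11.5 uM^-1*s^-1


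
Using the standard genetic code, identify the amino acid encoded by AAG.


Standard genetic code lookup.
Codon AAG -> Lys

Lys


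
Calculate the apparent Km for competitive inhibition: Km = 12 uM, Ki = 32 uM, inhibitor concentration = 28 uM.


Km_app = Km * (1 + [I]/Ki)
Km_app = 12 * (1 + 28/32)
Km_app = 22.5 uM

22.5 uM


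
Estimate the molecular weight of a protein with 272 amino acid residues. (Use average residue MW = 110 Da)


MW = n_residues * 110 Da
MW = 272 * 110
MW = 29920 Da

29920 Da


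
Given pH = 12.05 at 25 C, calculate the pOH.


pOH = 14 - pH
pOH = 14 - 12.05
pOH = 1.95

1.95


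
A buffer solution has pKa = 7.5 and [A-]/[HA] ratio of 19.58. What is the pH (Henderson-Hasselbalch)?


pH = pKa + log10([A-]/[HA])
pH = 7.5 + log10(19.58)
pH = 8.7918

8.7918


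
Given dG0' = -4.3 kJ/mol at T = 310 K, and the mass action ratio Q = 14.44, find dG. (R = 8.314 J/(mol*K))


dG = dG0' + RT * ln(Q) / 1000
dG = -4.3 + 8.314 * 310 * ln(14.44) / 1000
dG = 2.5815 kJ/mol

2.5815 kJ/mol


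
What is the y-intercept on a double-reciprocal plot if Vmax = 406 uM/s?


y-intercept = 1/Vmax
= 1/406
= 0.0025 s/uM

0.0025 s/uM


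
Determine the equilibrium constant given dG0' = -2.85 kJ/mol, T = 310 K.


Keq = exp(-dG0 * 1000 / (R * T))
Keq = exp(-(-2.85) * 1000 / (8.314 * 310))
Keq = 3.0216

3.0216


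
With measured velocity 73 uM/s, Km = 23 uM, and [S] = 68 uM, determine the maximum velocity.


Vmax = v * (Km + [S]) / [S]
Vmax = 73 * (23 + 68) / 68
Vmax = 97.6912 uM/s

97.6912 uM/s


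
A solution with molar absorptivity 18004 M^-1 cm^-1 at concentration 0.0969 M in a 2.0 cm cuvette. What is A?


A = epsilon * c * l
A = 18004 * 0.0969 * 2.0
A = 3489.1752

3489.1752


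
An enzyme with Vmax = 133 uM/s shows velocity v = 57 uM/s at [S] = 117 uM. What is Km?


Km = [S] * (Vmax - v) / v
Km = 117 * (133 - 57) / 57
Km = 156.0 uM

156.0 uM


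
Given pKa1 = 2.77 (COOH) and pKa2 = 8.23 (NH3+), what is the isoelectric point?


pI = (pKa1 + pKa2) / 2
pI = (2.77 + 8.23) / 2
pI = 5.5

5.5


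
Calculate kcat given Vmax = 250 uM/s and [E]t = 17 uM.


kcat = Vmax / [E]t
kcat = 250 / 17
kcat = 14.7059 s^-1

14.7059 s^-1


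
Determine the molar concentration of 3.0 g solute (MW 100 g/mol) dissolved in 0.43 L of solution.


C = (mass / MW) / volume
C = (3.0 / 100) / 0.43
C = 0.0698 M

0.0698 M


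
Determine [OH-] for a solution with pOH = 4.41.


[OH-] = 10^(-pOH)
[OH-] = 10^(-4.41)
[OH-] = 3.890e-05 M

3.890e-05 M


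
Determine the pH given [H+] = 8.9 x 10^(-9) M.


pH = -log10([H+])
pH = -log10(8.9 x 10^(-9))
pH = 8.0506

8.0506


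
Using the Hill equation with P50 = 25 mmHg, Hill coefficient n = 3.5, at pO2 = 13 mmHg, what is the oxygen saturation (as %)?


Y = pO2^n / (P50^n + pO2^n)
Y = 13^3.5 / (25^3.5 + 13^3.5)
Y = 9.21%

9.21%


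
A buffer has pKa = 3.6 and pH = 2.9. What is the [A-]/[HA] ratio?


[A-]/[HA] = 10^(pH - pKa)
= 10^(2.9 - 3.6)
= 0.1995

0.1995


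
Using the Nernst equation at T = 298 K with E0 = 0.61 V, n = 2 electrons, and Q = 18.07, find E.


E = E0 - (RT/nF) * ln(Q)
E = 0.61 - (8.314 * 298 / (2 * 96485)) * ln(18.07)
E = 0.5728 V

0.5728 V


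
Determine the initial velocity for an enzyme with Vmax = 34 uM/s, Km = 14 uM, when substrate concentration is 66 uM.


v = Vmax * [S] / (Km + [S])
v = 34 * 66 / (14 + 66)
v = 28.05 uM/s

28.05 uM/s


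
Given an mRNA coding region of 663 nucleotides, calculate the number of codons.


codons = nucleotides / 3
codons = 663 / 3 = 221

221


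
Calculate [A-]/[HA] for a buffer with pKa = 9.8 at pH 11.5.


[A-]/[HA] = 10^(pH - pKa)
= 10^(11.5 - 9.8)
= 50.1187

50.1187


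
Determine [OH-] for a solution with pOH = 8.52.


[OH-] = 10^(-pOH)
[OH-] = 10^(-8.52)
[OH-] = 3.020e-09 M

3.020e-09 M


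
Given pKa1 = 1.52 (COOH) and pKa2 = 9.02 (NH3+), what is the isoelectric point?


pI = (pKa1 + pKa2) / 2
pI = (1.52 + 9.02) / 2
pI = 5.27

5.27


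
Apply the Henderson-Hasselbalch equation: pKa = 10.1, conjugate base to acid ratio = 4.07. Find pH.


pH = pKa + log10([A-]/[HA])
pH = 10.1 + log10(4.07)
pH = 10.7096

10.7096


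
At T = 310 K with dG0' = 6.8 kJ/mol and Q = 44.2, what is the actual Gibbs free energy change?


dG = dG0' + RT * ln(Q) / 1000
dG = 6.8 + 8.314 * 310 * ln(44.2) / 1000
dG = 16.5648 kJ/mol

16.5648 kJ/mol


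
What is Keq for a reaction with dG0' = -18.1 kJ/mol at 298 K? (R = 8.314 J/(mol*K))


Keq = exp(-dG0 * 1000 / (R * T))
Keq = exp(-(-18.1) * 1000 / (8.314 * 298))
Keq = 1488.5227

1488.5227


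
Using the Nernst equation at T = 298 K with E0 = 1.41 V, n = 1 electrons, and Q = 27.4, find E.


E = E0 - (RT/nF) * ln(Q)
E = 1.41 - (8.314 * 298 / (1 * 96485)) * ln(27.4)
E = 1.325 V

1.325 V


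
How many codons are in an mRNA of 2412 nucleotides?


codons = nucleotides / 3
codons = 2412 / 3 = 804

804


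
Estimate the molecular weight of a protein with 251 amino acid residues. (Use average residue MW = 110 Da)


MW = n_residues * 110 Da
MW = 251 * 110
MW = 27610 Da

27610 Da


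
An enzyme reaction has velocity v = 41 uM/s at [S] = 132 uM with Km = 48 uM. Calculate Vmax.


Vmax = v * (Km + [S]) / [S]
Vmax = 41 * (48 + 132) / 132
Vmax = 55.9091 uM/s

55.9091 uM/s


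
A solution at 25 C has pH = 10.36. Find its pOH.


pOH = 14 - pH
pOH = 14 - 10.36
pOH = 3.64

3.64


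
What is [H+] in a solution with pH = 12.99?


[H+] = 10^(-pH)
[H+] = 10^(-12.99)
[H+] = 1.023e-13 M

1.023e-13 M


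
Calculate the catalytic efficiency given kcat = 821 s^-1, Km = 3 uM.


Catalytic efficiency = kcat / Km
= 821 / 3
= 273.6667 uM^-1*s^-1

273.6667 uM^-1*s^-1


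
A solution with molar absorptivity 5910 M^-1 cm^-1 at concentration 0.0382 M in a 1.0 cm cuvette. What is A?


A = epsilon * c * l
A = 5910 * 0.0382 * 1.0
A = 225.762

225.762


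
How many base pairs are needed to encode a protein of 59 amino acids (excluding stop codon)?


Each amino acid = 1 codon = 3 bp
bp = 59 * 3 = 177 bp

177 bp


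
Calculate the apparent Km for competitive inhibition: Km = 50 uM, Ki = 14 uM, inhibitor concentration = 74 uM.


Km_app = Km * (1 + [I]/Ki)
Km_app = 50 * (1 + 74/14)
Km_app = 314.2857 uM

314.2857 uM


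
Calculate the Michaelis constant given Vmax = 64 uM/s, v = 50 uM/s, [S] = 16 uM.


Km = [S] * (Vmax - v) / v
Km = 16 * (64 - 50) / 50
Km = 4.48 uM

4.48 uM


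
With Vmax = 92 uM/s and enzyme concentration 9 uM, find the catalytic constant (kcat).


kcat = Vmax / [E]t
kcat = 92 / 9
kcat = 10.2222 s^-1

10.2222 s^-1


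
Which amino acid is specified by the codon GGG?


Standard genetic code lookup.
Codon GGG -> Gly

Gly
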